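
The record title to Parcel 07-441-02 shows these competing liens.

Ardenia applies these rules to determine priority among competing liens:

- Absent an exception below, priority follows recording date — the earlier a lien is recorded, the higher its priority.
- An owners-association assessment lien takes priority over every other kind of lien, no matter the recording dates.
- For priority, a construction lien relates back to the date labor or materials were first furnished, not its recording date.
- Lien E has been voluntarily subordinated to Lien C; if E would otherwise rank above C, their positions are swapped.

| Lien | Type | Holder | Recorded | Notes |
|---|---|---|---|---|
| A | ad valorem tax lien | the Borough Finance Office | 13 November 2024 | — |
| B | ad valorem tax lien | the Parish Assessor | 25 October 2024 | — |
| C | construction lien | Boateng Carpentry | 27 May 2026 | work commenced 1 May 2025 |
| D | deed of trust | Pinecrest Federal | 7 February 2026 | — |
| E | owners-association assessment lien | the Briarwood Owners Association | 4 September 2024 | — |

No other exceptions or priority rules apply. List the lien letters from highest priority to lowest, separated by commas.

C, B, A, E, D

Adjusting effective dates: C relates back to 1 May 2025 (work commenced).
As an owners-association assessment lien, E is senior to every other lien.
The other liens, earliest effective date first: B (25 October 2024), A (13 November 2024), C (1 May 2025), D (7 February 2026).
E would otherwise be senior to C, so under the subordination agreement E and C exchange positions.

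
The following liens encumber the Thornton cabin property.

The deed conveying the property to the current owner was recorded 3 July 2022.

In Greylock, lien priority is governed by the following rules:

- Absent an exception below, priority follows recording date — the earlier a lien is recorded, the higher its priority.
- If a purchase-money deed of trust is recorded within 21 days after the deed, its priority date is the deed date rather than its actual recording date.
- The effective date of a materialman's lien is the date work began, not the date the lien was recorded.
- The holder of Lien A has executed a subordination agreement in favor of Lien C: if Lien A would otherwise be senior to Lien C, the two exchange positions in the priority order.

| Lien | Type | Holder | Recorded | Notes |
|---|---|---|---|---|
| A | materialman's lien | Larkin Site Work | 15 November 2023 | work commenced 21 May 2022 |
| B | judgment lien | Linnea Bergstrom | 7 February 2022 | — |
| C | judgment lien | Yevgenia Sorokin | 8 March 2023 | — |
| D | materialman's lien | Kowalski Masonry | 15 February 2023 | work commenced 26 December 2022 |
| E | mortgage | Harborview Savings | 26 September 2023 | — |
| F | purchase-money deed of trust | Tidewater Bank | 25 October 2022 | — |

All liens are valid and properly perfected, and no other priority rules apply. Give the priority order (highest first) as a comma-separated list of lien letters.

First, effective dates: A's effective date is 21 May 2022, when work began; D's effective date is 26 December 2022, when work began; F missed the 21-day window (114 days after the deed), so its recording date stands.
Sorted by effective date: B (7 February 2022), A (21 May 2022), F (25 October 2022), D (26 December 2022), C (8 March 2023), E (26 September 2023).
The subordination applies — A was senior to C — so A and C swap.

B, C, F, D, A, E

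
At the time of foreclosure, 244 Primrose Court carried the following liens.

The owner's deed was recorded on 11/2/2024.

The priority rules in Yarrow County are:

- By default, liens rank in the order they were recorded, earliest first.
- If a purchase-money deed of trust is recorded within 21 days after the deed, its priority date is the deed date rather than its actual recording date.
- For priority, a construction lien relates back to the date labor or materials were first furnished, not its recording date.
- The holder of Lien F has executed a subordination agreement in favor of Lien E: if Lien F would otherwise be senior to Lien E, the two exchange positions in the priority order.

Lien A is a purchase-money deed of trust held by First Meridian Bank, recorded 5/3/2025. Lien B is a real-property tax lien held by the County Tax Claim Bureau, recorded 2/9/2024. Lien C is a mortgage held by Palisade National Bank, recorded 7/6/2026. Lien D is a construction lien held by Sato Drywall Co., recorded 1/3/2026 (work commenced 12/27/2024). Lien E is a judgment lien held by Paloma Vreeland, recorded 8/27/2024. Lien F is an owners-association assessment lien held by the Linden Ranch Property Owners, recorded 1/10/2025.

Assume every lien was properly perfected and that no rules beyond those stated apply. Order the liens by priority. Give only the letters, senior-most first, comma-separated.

B, E, D, F, A, C

Effective dates: A was recorded 182 days after the deed, outside the 21-day window, so it keeps its recording date; D's effective date is 12/27/2024, when work began.
By effective date: B (2/9/2024), E (8/27/2024), D (12/27/2024), F (1/10/2025), A (5/3/2025), C (7/6/2026).
Since F is not senior to E, the subordination leaves the order unchanged.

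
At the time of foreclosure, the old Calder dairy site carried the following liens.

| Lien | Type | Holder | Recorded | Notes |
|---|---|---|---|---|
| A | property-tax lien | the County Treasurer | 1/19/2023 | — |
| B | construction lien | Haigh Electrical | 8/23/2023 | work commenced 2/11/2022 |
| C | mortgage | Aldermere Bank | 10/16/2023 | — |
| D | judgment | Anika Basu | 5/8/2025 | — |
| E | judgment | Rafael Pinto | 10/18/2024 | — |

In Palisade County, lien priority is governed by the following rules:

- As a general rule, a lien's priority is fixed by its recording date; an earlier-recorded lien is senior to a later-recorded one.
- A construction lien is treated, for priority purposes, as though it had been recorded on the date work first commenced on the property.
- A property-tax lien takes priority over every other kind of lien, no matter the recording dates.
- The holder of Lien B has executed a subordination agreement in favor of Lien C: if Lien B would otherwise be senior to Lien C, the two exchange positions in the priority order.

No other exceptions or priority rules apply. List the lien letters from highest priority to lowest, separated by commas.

A, C, B, E, D

Effective dates: B relates back to 2/11/2022 (work commenced).
A is a property-tax lien, so it outranks all other liens regardless of date.
The other liens, earliest effective date first: B (2/11/2022), C (10/16/2023), E (10/18/2024), D (5/8/2025).
B is senior to C before the subordination, so the two trade places.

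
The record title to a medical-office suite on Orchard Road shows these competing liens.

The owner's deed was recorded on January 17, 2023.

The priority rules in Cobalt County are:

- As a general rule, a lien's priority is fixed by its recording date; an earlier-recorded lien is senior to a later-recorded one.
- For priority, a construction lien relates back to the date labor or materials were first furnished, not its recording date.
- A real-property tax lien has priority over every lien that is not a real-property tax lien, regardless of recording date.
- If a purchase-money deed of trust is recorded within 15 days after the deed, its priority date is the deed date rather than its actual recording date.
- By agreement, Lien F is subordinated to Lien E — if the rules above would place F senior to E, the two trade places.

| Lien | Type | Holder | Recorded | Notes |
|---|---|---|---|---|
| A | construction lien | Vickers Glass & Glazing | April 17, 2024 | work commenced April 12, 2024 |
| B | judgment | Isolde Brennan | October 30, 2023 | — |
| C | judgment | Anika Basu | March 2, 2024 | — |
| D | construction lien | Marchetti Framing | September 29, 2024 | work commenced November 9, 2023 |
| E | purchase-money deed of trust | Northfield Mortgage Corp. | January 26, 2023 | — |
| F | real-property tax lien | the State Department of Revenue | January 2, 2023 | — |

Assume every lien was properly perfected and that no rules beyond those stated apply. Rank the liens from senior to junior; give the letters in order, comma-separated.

First, effective dates: A's effective date is April 12, 2024, when work began; D is treated as recorded November 9, 2023, the work-commencement date; E relates back to the deed date January 17, 2023.
As a real-property tax lien, F is senior to every other lien.
Remaining liens by effective date: E (January 17, 2023), B (October 30, 2023), D (November 9, 2023), C (March 2, 2024), A (April 12, 2024).
Because F would otherwise rank above E, the subordination swaps them.

E, F, B, D, C, A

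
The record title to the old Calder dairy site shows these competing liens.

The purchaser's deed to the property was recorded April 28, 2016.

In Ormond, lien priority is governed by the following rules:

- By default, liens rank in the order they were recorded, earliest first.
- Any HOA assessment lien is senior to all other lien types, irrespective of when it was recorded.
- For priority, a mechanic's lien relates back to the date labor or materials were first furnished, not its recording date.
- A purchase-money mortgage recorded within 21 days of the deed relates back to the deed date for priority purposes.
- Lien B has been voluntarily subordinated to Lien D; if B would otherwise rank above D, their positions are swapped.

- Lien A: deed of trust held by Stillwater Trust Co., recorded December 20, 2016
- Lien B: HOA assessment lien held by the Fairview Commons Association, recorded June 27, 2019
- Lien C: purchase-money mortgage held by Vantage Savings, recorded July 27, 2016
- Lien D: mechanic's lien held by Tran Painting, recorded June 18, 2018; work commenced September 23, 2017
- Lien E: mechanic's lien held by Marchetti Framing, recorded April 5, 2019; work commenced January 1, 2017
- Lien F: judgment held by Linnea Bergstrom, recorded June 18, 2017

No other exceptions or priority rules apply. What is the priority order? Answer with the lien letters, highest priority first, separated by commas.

D, C, A, E, F, B

Adjusting effective dates: C missed the 21-day window (90 days after the deed), so its recording date stands; D is treated as recorded September 23, 2017, the work-commencement date; E is treated as recorded January 1, 2017, the work-commencement date.
B is an HOA assessment lien, so it outranks all other liens regardless of date.
Among the remaining liens, by effective date: C (July 27, 2016), A (December 20, 2016), E (January 1, 2017), F (June 18, 2017), D (September 23, 2017).
The subordination applies — B was senior to D — so B and D swap.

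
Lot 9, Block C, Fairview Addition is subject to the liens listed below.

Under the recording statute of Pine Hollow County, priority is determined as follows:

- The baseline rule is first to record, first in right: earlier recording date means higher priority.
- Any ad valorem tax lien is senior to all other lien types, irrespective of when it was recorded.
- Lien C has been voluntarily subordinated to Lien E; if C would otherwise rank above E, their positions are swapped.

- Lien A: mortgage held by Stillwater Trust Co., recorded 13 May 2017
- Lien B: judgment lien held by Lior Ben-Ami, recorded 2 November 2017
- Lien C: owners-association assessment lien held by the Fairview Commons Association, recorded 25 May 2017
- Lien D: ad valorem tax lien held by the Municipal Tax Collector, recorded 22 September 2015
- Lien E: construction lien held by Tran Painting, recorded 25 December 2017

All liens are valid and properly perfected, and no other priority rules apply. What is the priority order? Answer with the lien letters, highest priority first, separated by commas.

D, A, E, B, C

D, as an ad valorem tax lien, has superpriority and ranks first.
Remaining liens by effective date: A (13 May 2017), C (25 May 2017), B (2 November 2017), E (25 December 2017).
The subordination applies — C was senior to E — so C and E swap.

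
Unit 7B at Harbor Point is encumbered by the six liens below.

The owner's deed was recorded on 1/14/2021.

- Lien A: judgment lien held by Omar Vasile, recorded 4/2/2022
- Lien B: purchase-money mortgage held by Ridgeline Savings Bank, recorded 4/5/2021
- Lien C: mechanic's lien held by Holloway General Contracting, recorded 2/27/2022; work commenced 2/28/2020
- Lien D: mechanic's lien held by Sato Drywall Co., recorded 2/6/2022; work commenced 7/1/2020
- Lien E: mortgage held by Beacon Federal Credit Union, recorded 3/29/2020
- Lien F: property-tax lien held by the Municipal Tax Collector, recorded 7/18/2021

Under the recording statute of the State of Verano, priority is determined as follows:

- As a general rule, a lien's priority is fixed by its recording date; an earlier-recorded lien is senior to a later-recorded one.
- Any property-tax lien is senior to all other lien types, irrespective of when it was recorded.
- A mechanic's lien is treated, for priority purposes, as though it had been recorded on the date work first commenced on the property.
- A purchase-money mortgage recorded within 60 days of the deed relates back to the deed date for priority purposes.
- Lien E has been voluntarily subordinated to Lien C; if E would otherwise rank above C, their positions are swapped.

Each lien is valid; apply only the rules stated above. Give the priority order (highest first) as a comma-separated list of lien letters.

F, C, E, D, B, A

First, effective dates: B was recorded 81 days after the deed — beyond 60 days — so no relation-back applies; C is treated as recorded 2/28/2020, the work-commencement date; D relates back to 7/1/2020 (work commenced).
F is a property-tax lien and takes priority over every other lien.
Among the remaining liens, by effective date: C (2/28/2020), E (3/29/2020), D (7/1/2020), B (4/5/2021), A (4/2/2022).
E already ranks below C; the subordination has no effect.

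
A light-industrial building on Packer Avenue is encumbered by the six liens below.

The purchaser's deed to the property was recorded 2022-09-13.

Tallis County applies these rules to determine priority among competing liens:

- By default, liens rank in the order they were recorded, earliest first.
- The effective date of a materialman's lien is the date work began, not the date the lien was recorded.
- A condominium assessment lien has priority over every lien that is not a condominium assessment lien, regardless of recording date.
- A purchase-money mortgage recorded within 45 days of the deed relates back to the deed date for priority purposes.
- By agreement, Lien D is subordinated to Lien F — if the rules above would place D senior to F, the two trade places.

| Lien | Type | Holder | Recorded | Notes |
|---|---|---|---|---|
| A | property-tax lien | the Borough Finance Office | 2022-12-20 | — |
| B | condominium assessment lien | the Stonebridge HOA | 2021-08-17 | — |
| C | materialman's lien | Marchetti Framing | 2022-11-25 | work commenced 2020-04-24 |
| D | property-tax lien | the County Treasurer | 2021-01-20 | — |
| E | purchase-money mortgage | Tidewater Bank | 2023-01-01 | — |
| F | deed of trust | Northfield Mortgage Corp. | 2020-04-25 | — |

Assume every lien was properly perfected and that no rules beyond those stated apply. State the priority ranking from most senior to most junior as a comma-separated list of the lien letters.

Adjusting effective dates: C is treated as recorded 2020-04-24, the work-commencement date; E was recorded 110 days after the deed — beyond 45 days — so no relation-back applies.
B, as a condominium assessment lien, has superpriority and ranks first.
Ordering the rest by effective date: C (2020-04-24), F (2020-04-25), D (2021-01-20), A (2022-12-20), E (2023-01-01).
D already ranks below F; the subordination has no effect.

B, C, F, D, A, E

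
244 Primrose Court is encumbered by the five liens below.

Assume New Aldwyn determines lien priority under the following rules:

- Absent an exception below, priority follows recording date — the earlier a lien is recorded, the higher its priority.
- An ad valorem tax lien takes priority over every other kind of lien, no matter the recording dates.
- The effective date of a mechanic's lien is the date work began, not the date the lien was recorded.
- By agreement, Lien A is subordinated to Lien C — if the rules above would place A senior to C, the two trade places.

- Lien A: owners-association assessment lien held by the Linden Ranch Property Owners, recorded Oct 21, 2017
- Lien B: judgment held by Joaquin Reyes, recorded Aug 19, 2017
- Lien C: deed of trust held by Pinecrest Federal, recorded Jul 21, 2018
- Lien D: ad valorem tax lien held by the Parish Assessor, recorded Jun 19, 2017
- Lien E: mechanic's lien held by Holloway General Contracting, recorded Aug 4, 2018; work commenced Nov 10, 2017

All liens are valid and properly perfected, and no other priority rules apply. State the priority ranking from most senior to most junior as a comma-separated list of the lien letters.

Adjusting effective dates: E's effective date is Nov 10, 2017, when work began.
D, as an ad valorem tax lien, has superpriority and ranks first.
Ordering the rest by effective date: B (Aug 19, 2017), A (Oct 21, 2017), E (Nov 10, 2017), C (Jul 21, 2018).
Because A would otherwise rank above C, the subordination swaps them.

D, B, C, E, A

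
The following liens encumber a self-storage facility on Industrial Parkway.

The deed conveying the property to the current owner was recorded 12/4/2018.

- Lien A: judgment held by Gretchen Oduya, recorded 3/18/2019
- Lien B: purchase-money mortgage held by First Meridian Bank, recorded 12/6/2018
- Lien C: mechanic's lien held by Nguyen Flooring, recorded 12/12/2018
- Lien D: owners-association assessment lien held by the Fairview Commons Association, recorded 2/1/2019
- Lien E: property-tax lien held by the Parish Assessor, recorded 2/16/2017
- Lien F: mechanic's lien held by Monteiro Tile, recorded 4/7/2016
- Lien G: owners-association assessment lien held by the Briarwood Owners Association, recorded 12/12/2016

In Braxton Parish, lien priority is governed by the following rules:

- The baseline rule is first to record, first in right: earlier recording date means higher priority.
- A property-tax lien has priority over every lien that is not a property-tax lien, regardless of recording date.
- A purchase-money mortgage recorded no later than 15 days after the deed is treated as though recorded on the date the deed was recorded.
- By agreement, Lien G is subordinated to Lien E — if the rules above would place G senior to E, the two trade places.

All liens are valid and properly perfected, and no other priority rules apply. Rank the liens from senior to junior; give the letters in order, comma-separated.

E, F, G, B, C, D, A

Adjusting effective dates: B relates back to the deed date 12/4/2018.
E is a property-tax lien and takes priority over every other lien.
Among the remaining liens, by effective date: F (4/7/2016), G (12/12/2016), B (12/4/2018), C (12/12/2018), D (2/1/2019), A (3/18/2019).
Since G is not senior to E, the subordination leaves the order unchanged.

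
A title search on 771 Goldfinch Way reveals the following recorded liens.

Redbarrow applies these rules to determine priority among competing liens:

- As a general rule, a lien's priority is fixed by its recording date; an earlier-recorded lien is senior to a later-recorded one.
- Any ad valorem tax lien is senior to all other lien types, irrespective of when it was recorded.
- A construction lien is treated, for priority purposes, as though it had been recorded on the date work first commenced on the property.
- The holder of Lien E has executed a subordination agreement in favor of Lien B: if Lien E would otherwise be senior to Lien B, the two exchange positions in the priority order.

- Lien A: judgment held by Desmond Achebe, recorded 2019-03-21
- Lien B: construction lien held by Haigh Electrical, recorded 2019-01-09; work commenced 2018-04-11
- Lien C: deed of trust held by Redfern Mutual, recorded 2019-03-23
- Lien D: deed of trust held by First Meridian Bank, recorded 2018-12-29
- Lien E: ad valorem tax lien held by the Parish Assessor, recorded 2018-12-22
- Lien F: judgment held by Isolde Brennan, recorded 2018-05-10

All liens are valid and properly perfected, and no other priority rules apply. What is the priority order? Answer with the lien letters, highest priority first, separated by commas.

Effective dates after the stated exceptions: B is treated as recorded 2018-04-11, the work-commencement date.
E is an ad valorem tax lien and takes priority over every other lien.
The other liens, earliest effective date first: B (2018-04-11), F (2018-05-10), D (2018-12-29), A (2019-03-21), C (2019-03-23).
E would otherwise be senior to B, so under the subordination agreement E and B exchange positions.

B, E, F, D, A, C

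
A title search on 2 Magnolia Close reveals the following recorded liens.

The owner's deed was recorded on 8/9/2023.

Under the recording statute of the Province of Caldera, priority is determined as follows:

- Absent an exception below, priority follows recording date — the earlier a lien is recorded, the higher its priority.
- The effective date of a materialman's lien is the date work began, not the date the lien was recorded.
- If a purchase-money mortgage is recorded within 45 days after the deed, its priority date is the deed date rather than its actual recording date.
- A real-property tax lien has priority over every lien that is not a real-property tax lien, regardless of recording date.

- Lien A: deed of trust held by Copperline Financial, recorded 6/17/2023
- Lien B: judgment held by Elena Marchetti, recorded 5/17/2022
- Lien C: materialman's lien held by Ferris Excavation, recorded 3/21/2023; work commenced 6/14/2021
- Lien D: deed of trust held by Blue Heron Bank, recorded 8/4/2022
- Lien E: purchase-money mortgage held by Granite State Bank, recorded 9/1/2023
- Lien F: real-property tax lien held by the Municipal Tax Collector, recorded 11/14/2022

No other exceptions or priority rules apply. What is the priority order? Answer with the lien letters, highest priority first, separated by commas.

Effective dates: C's effective date is 6/14/2021, when work began; E was recorded within the 45-day window, so its effective date is the deed date 8/9/2023.
F, as a real-property tax lien, has superpriority and ranks first.
Remaining liens by effective date: C (6/14/2021), B (5/17/2022), D (8/4/2022), A (6/17/2023), E (8/9/2023).

F, C, B, D, A, E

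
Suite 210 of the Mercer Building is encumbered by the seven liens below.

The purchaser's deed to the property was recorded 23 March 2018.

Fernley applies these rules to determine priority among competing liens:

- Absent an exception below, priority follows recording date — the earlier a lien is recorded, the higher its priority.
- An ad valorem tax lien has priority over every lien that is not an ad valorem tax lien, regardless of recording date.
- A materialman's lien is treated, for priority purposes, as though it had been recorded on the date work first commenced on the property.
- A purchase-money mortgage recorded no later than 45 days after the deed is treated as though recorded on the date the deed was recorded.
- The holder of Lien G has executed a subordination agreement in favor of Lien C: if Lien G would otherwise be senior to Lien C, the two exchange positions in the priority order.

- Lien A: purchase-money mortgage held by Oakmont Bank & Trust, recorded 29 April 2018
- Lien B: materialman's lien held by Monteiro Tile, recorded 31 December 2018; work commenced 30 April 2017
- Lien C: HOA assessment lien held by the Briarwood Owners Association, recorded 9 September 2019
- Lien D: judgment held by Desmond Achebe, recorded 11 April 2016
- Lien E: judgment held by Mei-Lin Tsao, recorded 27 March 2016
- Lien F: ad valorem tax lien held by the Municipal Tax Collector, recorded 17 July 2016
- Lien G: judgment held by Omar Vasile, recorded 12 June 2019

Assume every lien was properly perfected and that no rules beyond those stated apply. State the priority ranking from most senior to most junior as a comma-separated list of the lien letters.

F, E, D, B, A, C, G

Effective dates: A was recorded within the 45-day window, so its effective date is the deed date 23 March 2018; B is treated as recorded 30 April 2017, the work-commencement date.
F is an ad valorem tax lien and takes priority over every other lien.
The other liens, earliest effective date first: E (27 March 2016), D (11 April 2016), B (30 April 2017), A (23 March 2018), G (12 June 2019), C (9 September 2019).
G would otherwise be senior to C, so under the subordination agreement G and C exchange positions.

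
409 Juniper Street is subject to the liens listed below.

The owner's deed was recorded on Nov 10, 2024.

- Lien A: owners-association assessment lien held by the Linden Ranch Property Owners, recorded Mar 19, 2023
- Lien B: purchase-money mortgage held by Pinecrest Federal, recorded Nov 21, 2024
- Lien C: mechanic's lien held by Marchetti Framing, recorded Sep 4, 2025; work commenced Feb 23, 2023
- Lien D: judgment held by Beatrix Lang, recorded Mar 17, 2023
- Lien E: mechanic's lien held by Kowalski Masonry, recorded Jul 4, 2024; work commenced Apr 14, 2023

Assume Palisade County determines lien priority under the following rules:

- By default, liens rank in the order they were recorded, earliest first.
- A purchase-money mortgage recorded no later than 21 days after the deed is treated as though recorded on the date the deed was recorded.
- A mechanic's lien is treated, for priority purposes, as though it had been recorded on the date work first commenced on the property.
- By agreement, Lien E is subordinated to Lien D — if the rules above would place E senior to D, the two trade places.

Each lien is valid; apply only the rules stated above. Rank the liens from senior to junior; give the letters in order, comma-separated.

Effective dates after the stated exceptions: B was recorded within the 21-day window, so its effective date is the deed date Nov 10, 2024; C is treated as recorded Feb 23, 2023, the work-commencement date; E relates back to Apr 14, 2023 (work commenced).
By effective date: C (Feb 23, 2023), D (Mar 17, 2023), A (Mar 19, 2023), E (Apr 14, 2023), B (Nov 10, 2024).
Since E is not senior to D, the subordination leaves the order unchanged.

C, D, A, E, B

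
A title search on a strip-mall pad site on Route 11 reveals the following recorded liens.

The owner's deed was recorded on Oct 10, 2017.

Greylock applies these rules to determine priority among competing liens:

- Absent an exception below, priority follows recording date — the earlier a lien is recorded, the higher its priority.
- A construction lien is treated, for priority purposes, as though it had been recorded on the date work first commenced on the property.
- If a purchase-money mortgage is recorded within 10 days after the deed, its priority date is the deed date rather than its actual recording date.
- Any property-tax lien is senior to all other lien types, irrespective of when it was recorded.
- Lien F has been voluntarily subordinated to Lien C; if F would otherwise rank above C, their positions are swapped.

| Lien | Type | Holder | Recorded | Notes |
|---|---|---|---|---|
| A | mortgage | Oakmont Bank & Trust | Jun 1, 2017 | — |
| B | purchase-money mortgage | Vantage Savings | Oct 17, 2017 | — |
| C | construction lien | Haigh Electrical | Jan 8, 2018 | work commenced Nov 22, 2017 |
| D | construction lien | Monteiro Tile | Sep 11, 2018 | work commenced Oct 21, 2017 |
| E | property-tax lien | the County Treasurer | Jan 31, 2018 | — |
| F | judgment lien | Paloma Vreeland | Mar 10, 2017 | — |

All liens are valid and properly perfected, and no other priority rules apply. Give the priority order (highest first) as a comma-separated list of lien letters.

Adjusting effective dates: B relates back to the deed date Oct 10, 2017; C is treated as recorded Nov 22, 2017, the work-commencement date; D is treated as recorded Oct 21, 2017, the work-commencement date.
E is a property-tax lien, so it outranks all other liens regardless of date.
Among the remaining liens, by effective date: F (Mar 10, 2017), A (Jun 1, 2017), B (Oct 10, 2017), D (Oct 21, 2017), C (Nov 22, 2017).
F is senior to C before the subordination, so the two trade places.

E, C, A, B, D, F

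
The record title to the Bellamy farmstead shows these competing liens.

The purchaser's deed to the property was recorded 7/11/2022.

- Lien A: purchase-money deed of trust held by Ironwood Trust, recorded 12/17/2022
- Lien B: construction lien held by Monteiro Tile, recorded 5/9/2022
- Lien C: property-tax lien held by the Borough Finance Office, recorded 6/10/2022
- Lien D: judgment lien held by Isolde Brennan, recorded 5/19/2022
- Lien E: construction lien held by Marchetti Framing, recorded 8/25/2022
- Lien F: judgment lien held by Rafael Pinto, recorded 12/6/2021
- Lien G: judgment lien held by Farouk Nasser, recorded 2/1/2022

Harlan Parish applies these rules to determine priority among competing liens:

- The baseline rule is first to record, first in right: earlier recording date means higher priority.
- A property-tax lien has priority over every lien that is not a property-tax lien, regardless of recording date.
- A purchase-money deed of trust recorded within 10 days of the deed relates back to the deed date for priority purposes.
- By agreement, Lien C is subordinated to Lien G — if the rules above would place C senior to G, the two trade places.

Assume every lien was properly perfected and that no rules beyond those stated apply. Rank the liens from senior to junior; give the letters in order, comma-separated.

G, F, C, B, D, E, A

Effective dates after the stated exceptions: A was recorded 159 days after the deed — beyond 10 days — so no relation-back applies.
As a property-tax lien, C is senior to every other lien.
Ordering the rest by effective date: F (12/6/2021), G (2/1/2022), B (5/9/2022), D (5/19/2022), E (8/25/2022), A (12/17/2022).
C is senior to G before the subordination, so the two trade places.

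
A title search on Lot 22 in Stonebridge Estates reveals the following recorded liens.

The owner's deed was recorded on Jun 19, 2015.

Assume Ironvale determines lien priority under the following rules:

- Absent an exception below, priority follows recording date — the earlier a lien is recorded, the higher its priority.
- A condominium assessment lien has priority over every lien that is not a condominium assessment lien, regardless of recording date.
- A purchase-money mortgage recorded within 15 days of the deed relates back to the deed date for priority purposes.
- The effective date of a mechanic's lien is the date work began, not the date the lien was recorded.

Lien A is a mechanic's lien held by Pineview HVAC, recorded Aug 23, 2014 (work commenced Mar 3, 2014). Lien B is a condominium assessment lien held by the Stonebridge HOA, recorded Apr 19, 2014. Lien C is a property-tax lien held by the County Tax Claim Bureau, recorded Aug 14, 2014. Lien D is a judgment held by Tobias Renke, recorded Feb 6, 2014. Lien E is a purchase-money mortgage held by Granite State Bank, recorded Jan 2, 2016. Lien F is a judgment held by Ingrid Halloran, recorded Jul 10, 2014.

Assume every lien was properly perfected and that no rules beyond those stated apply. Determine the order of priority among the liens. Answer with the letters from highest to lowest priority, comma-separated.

Adjusting effective dates: A relates back to Mar 3, 2014 (work commenced); E was recorded 197 days after the deed — beyond 15 days — so no relation-back applies.
As a condominium assessment lien, B is senior to every other lien.
The other liens, earliest effective date first: D (Feb 6, 2014), A (Mar 3, 2014), F (Jul 10, 2014), C (Aug 14, 2014), E (Jan 2, 2016).

B, D, A, F, C, E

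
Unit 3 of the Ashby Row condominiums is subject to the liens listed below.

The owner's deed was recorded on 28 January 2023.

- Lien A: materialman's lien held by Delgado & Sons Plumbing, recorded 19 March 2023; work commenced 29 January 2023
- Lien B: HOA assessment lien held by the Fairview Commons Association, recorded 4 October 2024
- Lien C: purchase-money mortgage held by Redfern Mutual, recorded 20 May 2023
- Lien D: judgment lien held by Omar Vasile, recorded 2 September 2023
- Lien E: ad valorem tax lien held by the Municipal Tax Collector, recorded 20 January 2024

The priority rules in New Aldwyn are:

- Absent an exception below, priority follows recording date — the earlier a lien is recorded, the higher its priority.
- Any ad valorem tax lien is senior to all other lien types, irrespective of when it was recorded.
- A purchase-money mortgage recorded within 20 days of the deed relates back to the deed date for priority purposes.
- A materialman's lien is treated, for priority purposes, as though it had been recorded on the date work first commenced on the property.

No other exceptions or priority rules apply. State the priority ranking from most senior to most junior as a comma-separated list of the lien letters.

E, A, C, D, B

Adjusting effective dates: A's effective date is 29 January 2023, when work began; C was recorded 112 days after the deed — beyond 20 days — so no relation-back applies.
E is an ad valorem tax lien and takes priority over every other lien.
Among the remaining liens, by effective date: A (29 January 2023), C (20 May 2023), D (2 September 2023), B (4 October 2024).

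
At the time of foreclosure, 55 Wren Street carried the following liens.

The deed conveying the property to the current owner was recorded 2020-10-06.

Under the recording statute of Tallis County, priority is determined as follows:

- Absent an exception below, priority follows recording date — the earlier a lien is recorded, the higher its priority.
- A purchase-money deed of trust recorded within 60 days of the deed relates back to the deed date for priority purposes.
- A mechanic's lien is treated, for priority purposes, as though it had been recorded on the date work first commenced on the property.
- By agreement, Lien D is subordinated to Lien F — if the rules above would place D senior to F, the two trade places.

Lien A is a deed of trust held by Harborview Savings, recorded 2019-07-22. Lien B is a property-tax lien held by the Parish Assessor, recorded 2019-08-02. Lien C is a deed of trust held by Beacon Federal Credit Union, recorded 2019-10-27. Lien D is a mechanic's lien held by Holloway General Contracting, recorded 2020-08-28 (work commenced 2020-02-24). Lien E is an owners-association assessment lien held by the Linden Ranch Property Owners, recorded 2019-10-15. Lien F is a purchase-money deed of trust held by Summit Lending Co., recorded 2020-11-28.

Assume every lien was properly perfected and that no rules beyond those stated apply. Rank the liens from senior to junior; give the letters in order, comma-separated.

Effective dates after the stated exceptions: D's effective date is 2020-02-24, when work began; F's effective date is the deed date, 2020-10-06.
Sorted by effective date: A (2019-07-22), B (2019-08-02), E (2019-10-15), C (2019-10-27), D (2020-02-24), F (2020-10-06).
D is senior to F before the subordination, so the two trade places.

A, B, E, C, F, D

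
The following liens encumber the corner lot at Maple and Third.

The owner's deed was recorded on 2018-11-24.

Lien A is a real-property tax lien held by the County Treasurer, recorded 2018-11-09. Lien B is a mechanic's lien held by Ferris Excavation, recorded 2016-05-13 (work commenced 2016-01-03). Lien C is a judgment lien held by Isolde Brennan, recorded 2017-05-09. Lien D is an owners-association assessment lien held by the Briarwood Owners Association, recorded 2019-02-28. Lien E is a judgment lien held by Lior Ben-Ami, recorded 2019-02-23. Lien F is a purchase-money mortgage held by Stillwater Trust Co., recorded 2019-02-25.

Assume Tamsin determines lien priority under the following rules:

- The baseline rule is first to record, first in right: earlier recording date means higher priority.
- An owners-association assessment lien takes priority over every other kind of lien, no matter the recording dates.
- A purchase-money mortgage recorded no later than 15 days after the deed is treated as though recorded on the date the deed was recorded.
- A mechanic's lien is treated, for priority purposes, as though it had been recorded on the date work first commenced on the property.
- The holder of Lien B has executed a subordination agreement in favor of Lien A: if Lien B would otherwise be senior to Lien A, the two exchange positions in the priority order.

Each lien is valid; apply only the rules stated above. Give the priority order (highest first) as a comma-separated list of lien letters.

D, A, C, B, E, F

Effective dates: B's effective date is 2016-01-03, when work began; F was recorded 93 days after the deed, outside the 15-day window, so it keeps its recording date.
D, as an owners-association assessment lien, has superpriority and ranks first.
Remaining liens by effective date: B (2016-01-03), C (2017-05-09), A (2018-11-09), E (2019-02-23), F (2019-02-25).
B is senior to A before the subordination, so the two trade places.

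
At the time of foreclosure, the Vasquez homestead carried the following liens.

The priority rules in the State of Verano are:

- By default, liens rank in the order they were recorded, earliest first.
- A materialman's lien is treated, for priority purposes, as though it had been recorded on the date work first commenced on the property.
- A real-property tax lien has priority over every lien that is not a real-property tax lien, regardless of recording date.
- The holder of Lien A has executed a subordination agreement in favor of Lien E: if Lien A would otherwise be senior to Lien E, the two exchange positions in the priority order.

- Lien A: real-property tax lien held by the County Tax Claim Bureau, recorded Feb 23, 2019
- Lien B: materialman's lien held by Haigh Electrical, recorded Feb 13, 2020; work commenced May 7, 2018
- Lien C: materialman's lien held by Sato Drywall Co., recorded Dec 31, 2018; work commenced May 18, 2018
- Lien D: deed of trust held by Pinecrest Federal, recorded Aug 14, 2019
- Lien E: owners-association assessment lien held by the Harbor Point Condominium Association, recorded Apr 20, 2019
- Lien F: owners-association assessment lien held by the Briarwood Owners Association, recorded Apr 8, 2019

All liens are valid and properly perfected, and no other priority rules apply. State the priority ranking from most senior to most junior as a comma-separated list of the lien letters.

Effective dates after the stated exceptions: B's effective date is May 7, 2018, when work began; C is treated as recorded May 18, 2018, the work-commencement date.
A, as a real-property tax lien, has superpriority and ranks first.
Among the remaining liens, by effective date: B (May 7, 2018), C (May 18, 2018), F (Apr 8, 2019), E (Apr 20, 2019), D (Aug 14, 2019).
A would otherwise be senior to E, so under the subordination agreement A and E exchange positions.

E, B, C, F, A, D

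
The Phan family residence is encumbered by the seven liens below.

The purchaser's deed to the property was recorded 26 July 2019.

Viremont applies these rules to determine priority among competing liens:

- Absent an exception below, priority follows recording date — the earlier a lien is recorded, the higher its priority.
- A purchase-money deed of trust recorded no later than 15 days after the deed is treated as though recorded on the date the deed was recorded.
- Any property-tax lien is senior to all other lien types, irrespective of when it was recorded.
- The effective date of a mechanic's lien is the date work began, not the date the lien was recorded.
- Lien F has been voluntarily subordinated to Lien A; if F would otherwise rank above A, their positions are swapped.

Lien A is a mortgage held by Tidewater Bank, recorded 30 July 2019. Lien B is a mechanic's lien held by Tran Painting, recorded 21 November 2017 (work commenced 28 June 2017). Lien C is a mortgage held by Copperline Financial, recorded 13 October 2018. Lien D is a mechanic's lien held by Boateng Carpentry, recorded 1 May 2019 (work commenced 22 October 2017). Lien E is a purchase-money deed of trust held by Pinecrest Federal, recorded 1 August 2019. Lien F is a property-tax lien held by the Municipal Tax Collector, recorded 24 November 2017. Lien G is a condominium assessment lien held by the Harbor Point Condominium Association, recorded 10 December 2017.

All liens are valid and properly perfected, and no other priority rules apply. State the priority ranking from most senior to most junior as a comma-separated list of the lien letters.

First, effective dates: B is treated as recorded 28 June 2017, the work-commencement date; D's effective date is 22 October 2017, when work began; E relates back to the deed date 26 July 2019.
As a property-tax lien, F is senior to every other lien.
Among the remaining liens, by effective date: B (28 June 2017), D (22 October 2017), G (10 December 2017), C (13 October 2018), E (26 July 2019), A (30 July 2019).
The subordination applies — F was senior to A — so F and A swap.

A, B, D, G, C, E, F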